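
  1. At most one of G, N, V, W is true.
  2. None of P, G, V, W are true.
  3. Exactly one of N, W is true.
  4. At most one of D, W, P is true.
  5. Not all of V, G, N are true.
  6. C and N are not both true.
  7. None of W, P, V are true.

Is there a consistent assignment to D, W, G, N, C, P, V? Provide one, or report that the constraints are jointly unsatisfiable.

D: True, W: False, G: False, N: True, C: False, P: False, V: False

  (1) {G, N, V, W}: 1 true — at most one ✓
  (2) {P, G, V, W}: 0 true — none ✓
  (3) {N, W}: 1 true — exactly one ✓
  (4) {D, W, P}: 1 true — at most one ✓
  (5) {V, G, N}: 1/3 true — not all ✓
  (6) C=F, N=T — not both ✓
  (7) {W, P, V}: 0 true — none ✓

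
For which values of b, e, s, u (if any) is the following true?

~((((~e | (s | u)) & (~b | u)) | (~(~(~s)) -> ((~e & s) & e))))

b = True; e = False; s = False; u = False

  ~((((~e | (s | u)) & (~b | u)) | (~(~(~s)) -> ((~e & s) & e)))) = True
    ((~e | (s | u)) & (~b | u)) | (~(~(~s)) -> ((~e & s) & e)) = False
      (~e | (s | u)) & (~b | u) = False
        ~e | (s | u) = True
          ~e = True
          s | u = False
        ~b | u = False
          ~b = False
      ~(~(~s)) -> ((~e & s) & e) = False
        ~(~(~s)) = True
          ~(~s) = False
            ~s = True
        (~e & s) & e = False
          ~e & s = False
            ~e = True
The formula evaluates to True.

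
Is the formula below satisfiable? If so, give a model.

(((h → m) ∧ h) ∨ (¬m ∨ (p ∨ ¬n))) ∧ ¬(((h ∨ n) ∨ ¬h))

The conjunct ¬(((h ∨ n) ∨ ¬h)) is unsatisfiable on its own:
  h=F, n=F: evaluates to False.
  h=F, n=T: evaluates to False.
  h=T, n=F: evaluates to False.
  h=T, n=T: evaluates to False.
So the whole conjunction is unsatisfiable.

The formula is unsatisfiable.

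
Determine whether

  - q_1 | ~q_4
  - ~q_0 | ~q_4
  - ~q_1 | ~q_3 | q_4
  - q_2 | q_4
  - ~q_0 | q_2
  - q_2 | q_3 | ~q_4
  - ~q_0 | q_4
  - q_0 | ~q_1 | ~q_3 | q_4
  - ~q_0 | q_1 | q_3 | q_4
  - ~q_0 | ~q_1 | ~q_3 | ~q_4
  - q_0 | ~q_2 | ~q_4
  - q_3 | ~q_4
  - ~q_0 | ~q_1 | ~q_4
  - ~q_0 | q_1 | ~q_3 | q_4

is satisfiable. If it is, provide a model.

Try q_0 = True:
  (~q_0 | ~q_4) forces q_4 = False.
  clause (~q_0 | q_4) is falsified — backtrack.
So q_0 = False.
Set q_1 = False.
  then (q_1 | ~q_4) forces q_4 = False.
  then (q_2 | q_4) forces q_2 = True.
Set q_3 = False.
All clauses satisfied.

q_0=F, q_1=F, q_2=T, q_3=F, q_4=F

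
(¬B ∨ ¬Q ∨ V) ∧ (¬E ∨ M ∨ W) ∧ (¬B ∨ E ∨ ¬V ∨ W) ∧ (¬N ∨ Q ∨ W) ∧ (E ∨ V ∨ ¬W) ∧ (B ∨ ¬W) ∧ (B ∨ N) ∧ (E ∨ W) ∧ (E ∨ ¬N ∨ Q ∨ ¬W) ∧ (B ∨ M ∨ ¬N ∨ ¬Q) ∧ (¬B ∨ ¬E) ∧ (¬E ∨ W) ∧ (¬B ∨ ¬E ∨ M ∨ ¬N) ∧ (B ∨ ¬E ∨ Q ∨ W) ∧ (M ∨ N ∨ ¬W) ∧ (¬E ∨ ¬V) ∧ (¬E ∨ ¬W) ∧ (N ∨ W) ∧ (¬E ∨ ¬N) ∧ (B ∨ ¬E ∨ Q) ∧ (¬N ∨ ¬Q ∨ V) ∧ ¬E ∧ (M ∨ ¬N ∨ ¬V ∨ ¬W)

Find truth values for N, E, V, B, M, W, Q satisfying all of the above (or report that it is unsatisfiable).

Unit clause (¬E) forces E = False.
In (E ∨ W) only W is left, so W = True.
In (E ∨ V ∨ ¬W) only V is left, so V = True.
In (B ∨ ¬W) only B is left, so B = True.
Set N = False.
  then (M ∨ N ∨ ¬W) forces M = True.
Set Q = True.
All clauses satisfied.

N = False, E = False, V = True, B = True, M = True, W = True, Q = True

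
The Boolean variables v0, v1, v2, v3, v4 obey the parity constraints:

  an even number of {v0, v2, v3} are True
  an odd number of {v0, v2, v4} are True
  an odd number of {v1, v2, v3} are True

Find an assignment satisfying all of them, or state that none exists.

v0: False, v1: True, v2: True, v3: True, v4: False

{v0, v2, v3}: 2 true → even ✓
{v0, v2, v4}: 1 true → odd ✓
{v1, v2, v3}: 3 true → odd ✓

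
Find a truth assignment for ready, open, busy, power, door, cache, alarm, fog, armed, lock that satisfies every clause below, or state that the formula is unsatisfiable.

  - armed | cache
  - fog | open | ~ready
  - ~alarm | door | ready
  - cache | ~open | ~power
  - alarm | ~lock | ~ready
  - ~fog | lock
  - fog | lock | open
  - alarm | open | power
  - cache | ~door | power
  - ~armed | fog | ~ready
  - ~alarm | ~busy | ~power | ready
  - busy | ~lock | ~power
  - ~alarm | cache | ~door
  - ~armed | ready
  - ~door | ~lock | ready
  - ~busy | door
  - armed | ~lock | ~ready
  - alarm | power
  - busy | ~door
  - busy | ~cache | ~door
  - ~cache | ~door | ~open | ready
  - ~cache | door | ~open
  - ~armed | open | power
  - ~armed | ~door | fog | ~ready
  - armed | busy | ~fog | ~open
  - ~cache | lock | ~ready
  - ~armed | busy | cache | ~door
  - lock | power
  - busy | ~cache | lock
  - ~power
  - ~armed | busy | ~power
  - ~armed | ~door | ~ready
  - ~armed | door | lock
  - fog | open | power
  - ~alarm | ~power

ready = True, open = True, busy = False, power = False, door = False, cache = False, alarm = True, fog = True, armed = True, lock = True

Unit clause (~power) forces power = False.
In (alarm | power) only alarm is left, so alarm = True.
In (lock | power) only lock is left, so lock = True.
Try ready = False:
  (~alarm | door | ready) forces door = True.
  clause (~door | ~lock | ready) is falsified — backtrack.
So ready = True.
  then (armed | ~lock | ~ready) forces armed = True.
  then (~armed | open | power) forces open = True.
  then (~armed | ~door | ~ready) forces door = False.
  then (~armed | fog | ~ready) forces fog = True.
  then (~busy | door) forces busy = False.
  then (~cache | door | ~open) forces cache = False.
All clauses satisfied.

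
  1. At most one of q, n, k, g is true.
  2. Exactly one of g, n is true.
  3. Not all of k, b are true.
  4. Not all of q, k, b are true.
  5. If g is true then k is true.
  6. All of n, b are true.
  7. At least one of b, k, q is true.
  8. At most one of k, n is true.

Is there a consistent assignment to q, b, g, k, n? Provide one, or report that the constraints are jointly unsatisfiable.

q = False, b = True, g = False, k = False, n = True

  (1) {q, n, k, g}: 1 true — at most one ✓
  (2) {g, n}: 1 true — exactly one ✓
  (3) {k, b}: 1/2 true — not all ✓
  (4) {q, k, b}: 1/3 true — not all ✓
  (5) g=F ⇒ k: vacuous ✓
  (6) {n, b}: all 2 true ✓
  (7) {b, k, q}: 1 true — at least one ✓
  (8) {k, n}: 1 true — at most one ✓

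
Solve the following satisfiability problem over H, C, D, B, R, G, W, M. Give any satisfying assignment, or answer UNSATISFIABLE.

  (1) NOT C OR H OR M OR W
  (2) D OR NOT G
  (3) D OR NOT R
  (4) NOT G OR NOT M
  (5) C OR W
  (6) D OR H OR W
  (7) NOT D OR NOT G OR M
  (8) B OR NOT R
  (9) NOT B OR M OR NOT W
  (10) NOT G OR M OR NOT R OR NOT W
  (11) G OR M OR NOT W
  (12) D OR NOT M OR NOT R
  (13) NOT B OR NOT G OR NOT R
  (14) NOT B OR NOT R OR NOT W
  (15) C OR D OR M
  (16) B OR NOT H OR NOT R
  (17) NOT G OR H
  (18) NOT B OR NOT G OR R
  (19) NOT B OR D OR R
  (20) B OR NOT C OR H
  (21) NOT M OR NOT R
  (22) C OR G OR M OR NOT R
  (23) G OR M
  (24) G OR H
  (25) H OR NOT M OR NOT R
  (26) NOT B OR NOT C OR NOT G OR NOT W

Set H = True.
Set C = True.
Set D = True.
Set B = True.
Try R = True:
  (NOT B OR NOT G OR NOT R) forces G = False.
  (NOT B OR NOT R OR NOT W) forces W = False.
  (NOT M OR NOT R) forces M = False.
  clause (G OR M) is falsified — backtrack.
So R = False.
  then (NOT B OR NOT G OR R) forces G = False.
  then (G OR M) forces M = True.
Set W = False.
All clauses satisfied.

H=T; C=T; D=T; B=T; R=F; G=F; W=F; M=T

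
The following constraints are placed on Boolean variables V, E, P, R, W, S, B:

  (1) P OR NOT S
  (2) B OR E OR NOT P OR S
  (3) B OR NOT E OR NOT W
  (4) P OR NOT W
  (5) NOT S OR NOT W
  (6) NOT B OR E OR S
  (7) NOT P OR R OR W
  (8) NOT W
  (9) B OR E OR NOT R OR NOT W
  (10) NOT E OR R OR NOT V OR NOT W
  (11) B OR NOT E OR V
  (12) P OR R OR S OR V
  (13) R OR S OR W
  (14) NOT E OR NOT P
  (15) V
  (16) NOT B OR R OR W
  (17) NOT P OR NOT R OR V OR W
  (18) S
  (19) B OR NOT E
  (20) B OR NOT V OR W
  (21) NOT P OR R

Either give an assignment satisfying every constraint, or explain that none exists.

Unit clause (NOT W) forces W = False.
Unit clause (V) forces V = True.
Unit clause (S) forces S = True.
In (B OR NOT V OR W) only B is left, so B = True.
In (P OR NOT S) only P is left, so P = True.
In (NOT P OR R OR W) only R is left, so R = True.
In (NOT E OR NOT P) only NOT E is left, so E = False.
All clauses satisfied.

V=T, E=F, P=T, R=T, W=F, S=T, B=T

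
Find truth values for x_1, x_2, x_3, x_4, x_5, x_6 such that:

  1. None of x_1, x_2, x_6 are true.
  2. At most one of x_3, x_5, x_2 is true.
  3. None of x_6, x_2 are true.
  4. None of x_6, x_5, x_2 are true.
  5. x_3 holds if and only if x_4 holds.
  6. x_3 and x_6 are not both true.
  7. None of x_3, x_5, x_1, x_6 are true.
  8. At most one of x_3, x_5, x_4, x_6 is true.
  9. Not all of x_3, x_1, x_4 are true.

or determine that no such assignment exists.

x_1=F, x_2=F, x_3=F, x_4=F, x_5=F, x_6=F

  (1) {x_1, x_2, x_6}: 0 true — none ✓
  (2) {x_3, x_5, x_2}: 0 true — at most one ✓
  (3) {x_6, x_2}: 0 true — none ✓
  (4) {x_6, x_5, x_2}: 0 true — none ✓
  (5) x_3=F, x_4=F — same ✓
  (6) x_3=F, x_6=F — not both ✓
  (7) {x_3, x_5, x_1, x_6}: 0 true — none ✓
  (8) {x_3, x_5, x_4, x_6}: 0 true — at most one ✓
  (9) {x_3, x_1, x_4}: 0/3 true — not all ✓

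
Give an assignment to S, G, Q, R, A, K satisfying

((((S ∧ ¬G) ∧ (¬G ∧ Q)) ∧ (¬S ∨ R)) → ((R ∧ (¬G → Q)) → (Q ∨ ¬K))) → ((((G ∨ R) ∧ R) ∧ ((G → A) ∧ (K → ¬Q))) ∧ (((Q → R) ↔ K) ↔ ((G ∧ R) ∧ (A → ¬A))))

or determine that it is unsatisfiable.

S: True, G: True, Q: True, R: True, A: True, K: False

  ((((S ∧ ¬G) ∧ (¬G ∧ Q)) ∧ (¬S ∨ R)) → ((R ∧ (¬G → Q)) → (Q ∨ ¬K))) → ((((G ∨ R) ∧ R) ∧ ((G → A) ∧ (K → ¬Q))) ∧ (((Q → R) ↔ K) ↔ ((G ∧ R) ∧ (A → ¬A)))) = True
    (((S ∧ ¬G) ∧ (¬G ∧ Q)) ∧ (¬S ∨ R)) → ((R ∧ (¬G → Q)) → (Q ∨ ¬K)) = True
      ((S ∧ ¬G) ∧ (¬G ∧ Q)) ∧ (¬S ∨ R) = False
        (S ∧ ¬G) ∧ (¬G ∧ Q) = False
          S ∧ ¬G = False
            ¬G = False
          ¬G ∧ Q = False
            ¬G = False
        ¬S ∨ R = True
          ¬S = False
      (R ∧ (¬G → Q)) → (Q ∨ ¬K) = True
        R ∧ (¬G → Q) = True
          ¬G → Q = True
            ¬G = False
        Q ∨ ¬K = True
          ¬K = True
    (((G ∨ R) ∧ R) ∧ ((G → A) ∧ (K → ¬Q))) ∧ (((Q → R) ↔ K) ↔ ((G ∧ R) ∧ (A → ¬A))) = True
      ((G ∨ R) ∧ R) ∧ ((G → A) ∧ (K → ¬Q)) = True
        (G ∨ R) ∧ R = True
          G ∨ R = True
        (G → A) ∧ (K → ¬Q) = True
          G → A = True
          K → ¬Q = True
            ¬Q = False
      ((Q → R) ↔ K) ↔ ((G ∧ R) ∧ (A → ¬A)) = True
        (Q → R) ↔ K = False
          Q → R = True
        (G ∧ R) ∧ (A → ¬A) = False
          G ∧ R = True
          A → ¬A = False
            ¬A = False
The formula evaluates to True.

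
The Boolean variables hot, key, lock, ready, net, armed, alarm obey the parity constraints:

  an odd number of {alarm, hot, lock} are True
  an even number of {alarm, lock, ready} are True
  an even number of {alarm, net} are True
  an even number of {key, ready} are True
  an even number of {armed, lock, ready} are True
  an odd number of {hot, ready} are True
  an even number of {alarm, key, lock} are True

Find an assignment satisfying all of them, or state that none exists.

hot=T, key=F, lock=T, ready=F, net=T, armed=T, alarm=T

{alarm, hot, lock}: 3 true → odd ✓
{alarm, lock, ready}: 2 true → even ✓
{alarm, net}: 2 true → even ✓
{key, ready}: 0 true → even ✓
{armed, lock, ready}: 2 true → even ✓
{hot, ready}: 1 true → odd ✓
{alarm, key, lock}: 2 true → even ✓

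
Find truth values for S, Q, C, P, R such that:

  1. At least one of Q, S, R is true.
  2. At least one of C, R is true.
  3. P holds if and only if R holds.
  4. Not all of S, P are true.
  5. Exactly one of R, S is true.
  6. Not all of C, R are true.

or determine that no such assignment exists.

S = False, Q = False, C = False, P = True, R = True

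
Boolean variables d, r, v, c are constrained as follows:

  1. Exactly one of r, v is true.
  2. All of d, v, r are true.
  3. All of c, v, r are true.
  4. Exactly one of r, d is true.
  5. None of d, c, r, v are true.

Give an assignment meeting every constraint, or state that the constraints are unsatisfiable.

The formula is unsatisfiable.

Case d = True:
  Constraint (5) is violated (d=T) — contradiction.
Case d = False:
  Constraint (2) is violated (d=F) — contradiction.
Both cases fail — unsatisfiable.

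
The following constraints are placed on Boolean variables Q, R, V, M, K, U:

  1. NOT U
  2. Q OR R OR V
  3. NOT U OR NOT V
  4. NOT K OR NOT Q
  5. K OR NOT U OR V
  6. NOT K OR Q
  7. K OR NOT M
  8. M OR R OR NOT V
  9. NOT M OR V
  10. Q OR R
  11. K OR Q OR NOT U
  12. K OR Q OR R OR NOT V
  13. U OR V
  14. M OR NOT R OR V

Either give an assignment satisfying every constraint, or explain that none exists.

Unit clause (NOT U) forces U = False.
In (U OR V) only V is left, so V = True.
Set Q = True.
  then (NOT K OR NOT Q) forces K = False.
  then (K OR NOT M) forces M = False.
  then (M OR R OR NOT V) forces R = True.
All clauses satisfied.

Q = True, R = True, V = True, M = False, K = False, U = False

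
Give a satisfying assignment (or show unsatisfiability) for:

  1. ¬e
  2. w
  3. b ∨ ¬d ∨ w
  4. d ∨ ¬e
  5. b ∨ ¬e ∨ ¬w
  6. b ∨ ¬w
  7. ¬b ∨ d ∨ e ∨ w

b = True, e = False, w = True, d = False

Unit clause (¬e) forces e = False.
Unit clause (w) forces w = True.
In (b ∨ ¬w) only b is left, so b = True.
Set d = False.
Check each clause:
  (¬e): ¬e holds.
  (w): w holds.
  (b ∨ ¬d ∨ w): b holds.
  (d ∨ ¬e): ¬e holds.
  (b ∨ ¬e ∨ ¬w): b holds.
  (b ∨ ¬w): b holds.
  (¬b ∨ d ∨ e ∨ w): w holds.
All clauses satisfied.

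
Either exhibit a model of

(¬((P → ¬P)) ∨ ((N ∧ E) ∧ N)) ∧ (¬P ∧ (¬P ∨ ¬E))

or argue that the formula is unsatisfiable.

E = True, P = False, N = True

  ¬((P → ¬P)) ∨ ((N ∧ E) ∧ N) = True
    ¬((P → ¬P)) = False
      P → ¬P = True
        ¬P = True
    (N ∧ E) ∧ N = True
      N ∧ E = True
  ¬P ∧ (¬P ∨ ¬E) = True
    ¬P = True
    ¬P ∨ ¬E = True
      ¬P = True
      ¬E = False
Both conjuncts True, so the formula holds.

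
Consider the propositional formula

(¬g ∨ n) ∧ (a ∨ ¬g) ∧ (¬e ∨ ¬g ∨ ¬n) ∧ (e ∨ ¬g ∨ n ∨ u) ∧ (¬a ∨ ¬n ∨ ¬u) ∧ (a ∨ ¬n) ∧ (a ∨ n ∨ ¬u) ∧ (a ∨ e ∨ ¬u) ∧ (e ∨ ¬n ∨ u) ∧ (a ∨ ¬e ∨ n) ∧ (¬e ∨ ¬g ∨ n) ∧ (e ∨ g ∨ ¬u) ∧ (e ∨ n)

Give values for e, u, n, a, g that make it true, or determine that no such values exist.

e = True, u = False, n = False, a = True, g = False

Set e = True.
Set u = False.
Set n = False.
  then (¬g ∨ n) forces g = False.
  then (a ∨ ¬e ∨ n) forces a = True.
All clauses satisfied.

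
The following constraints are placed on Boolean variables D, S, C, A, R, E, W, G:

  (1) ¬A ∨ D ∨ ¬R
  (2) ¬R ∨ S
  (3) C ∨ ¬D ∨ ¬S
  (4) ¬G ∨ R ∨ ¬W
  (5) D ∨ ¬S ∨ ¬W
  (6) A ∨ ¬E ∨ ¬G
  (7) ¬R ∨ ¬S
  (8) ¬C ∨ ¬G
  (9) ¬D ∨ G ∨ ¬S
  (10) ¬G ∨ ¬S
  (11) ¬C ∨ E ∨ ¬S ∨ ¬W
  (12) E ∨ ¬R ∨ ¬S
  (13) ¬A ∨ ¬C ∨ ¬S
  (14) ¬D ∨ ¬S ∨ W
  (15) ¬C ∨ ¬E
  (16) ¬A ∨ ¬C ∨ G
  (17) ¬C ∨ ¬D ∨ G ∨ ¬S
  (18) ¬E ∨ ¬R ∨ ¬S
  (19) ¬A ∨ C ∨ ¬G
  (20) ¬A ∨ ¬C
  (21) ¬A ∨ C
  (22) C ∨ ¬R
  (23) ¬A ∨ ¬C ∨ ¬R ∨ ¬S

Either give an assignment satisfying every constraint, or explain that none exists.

Set D = True.
Try S = True:
  (C ∨ ¬D ∨ ¬S) forces C = True.
  (¬R ∨ ¬S) forces R = False.
  (¬C ∨ ¬G) forces G = False.
  clause (¬D ∨ G ∨ ¬S) is falsified — backtrack.
So S = False.
  then (¬R ∨ S) forces R = False.
Set C = False.
  then (¬A ∨ C) forces A = False.
Set E = False.
Set W = False.
Set G = False.
All clauses satisfied.

D = True; S = False; C = False; A = False; R = False; E = False; W = False; G = False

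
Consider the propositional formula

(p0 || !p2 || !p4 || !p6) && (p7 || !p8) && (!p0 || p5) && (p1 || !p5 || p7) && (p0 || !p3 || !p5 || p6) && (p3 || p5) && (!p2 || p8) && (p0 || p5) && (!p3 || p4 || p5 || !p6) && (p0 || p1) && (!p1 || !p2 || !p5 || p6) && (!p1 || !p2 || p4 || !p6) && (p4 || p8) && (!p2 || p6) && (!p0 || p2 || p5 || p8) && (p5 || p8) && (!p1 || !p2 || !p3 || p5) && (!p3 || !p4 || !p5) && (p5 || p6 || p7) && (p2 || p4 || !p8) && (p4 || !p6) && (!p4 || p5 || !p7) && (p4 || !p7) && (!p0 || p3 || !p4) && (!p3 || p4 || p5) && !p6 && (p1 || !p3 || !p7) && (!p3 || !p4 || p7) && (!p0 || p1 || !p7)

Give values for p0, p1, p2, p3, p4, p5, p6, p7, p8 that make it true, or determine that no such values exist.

p0 = False; p1 = True; p2 = False; p3 = False; p4 = True; p5 = True; p6 = False; p7 = True; p8 = True

Unit clause (!p6) forces p6 = False.
In (!p2 || p6) only !p2 is left, so p2 = False.
Set p0 = False.
  then (p0 || p5) forces p5 = True.
  then (p0 || p1) forces p1 = True.
  then (p0 || !p3 || !p5 || p6) forces p3 = False.
Try p4 = False:
  (p4 || p8) forces p8 = True.
  clause (p2 || p4 || !p8) is falsified — backtrack.
So p4 = True.
Set p7 = True.
Set p8 = True.
All clauses satisfied.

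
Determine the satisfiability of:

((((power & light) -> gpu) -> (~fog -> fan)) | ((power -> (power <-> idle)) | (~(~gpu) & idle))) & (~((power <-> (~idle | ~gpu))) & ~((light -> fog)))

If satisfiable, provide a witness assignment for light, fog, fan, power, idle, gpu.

light: True, fog: False, fan: True, power: True, idle: True, gpu: True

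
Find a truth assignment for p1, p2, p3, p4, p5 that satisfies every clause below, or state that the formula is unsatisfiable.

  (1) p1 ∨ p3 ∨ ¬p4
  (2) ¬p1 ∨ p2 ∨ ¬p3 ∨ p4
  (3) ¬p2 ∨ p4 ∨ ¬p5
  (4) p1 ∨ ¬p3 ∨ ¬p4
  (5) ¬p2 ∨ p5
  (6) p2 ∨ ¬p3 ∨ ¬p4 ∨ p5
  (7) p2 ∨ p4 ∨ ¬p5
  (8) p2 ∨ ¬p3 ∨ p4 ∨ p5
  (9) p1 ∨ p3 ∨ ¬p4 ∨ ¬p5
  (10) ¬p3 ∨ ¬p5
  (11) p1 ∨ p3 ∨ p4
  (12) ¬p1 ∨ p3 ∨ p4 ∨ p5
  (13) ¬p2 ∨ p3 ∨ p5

Set p1 = True.
Set p2 = True.
  then (¬p2 ∨ p5) forces p5 = True.
  then (¬p3 ∨ ¬p5) forces p3 = False.
  then (¬p2 ∨ p4 ∨ ¬p5) forces p4 = True.
All clauses satisfied.

p1: True, p2: True, p3: False, p4: True, p5: True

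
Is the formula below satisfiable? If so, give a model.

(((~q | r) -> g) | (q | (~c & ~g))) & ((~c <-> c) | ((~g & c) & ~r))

q = True, g = False, r = False, c = True

  ((~q | r) -> g) | (q | (~c & ~g)) = True
    (~q | r) -> g = True
      ~q | r = False
        ~q = False
    q | (~c & ~g) = True
      ~c & ~g = False
        ~c = False
        ~g = True
  (~c <-> c) | ((~g & c) & ~r) = True
    ~c <-> c = False
      ~c = False
    (~g & c) & ~r = True
      ~g & c = True
        ~g = True
      ~r = True
Both conjuncts True, so the formula holds.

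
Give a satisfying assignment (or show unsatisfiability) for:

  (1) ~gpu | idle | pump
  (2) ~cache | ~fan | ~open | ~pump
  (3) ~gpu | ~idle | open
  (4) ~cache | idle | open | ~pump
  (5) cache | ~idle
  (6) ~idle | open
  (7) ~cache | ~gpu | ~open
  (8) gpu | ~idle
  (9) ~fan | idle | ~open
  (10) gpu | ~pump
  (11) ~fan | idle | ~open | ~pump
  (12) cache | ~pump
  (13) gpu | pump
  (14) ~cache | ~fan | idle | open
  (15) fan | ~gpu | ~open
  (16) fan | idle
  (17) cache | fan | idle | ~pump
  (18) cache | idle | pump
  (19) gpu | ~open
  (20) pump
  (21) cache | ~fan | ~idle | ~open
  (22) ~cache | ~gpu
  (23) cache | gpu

Unsatisfiable — no assignment works.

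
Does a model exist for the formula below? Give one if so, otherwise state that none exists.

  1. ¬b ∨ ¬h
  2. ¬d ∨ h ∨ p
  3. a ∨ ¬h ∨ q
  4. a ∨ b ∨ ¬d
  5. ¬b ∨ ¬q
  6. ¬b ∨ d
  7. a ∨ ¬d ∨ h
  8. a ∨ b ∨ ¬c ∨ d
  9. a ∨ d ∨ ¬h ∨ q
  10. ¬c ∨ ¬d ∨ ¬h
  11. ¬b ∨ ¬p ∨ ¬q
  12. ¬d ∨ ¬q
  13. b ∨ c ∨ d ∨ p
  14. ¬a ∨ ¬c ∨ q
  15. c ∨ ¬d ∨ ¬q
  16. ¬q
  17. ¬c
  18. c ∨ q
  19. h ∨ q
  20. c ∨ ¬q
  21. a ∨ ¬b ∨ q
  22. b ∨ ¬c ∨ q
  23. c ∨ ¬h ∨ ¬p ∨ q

No satisfying assignment exists.

Case c = True:
  Clause (¬c) is falsified — contradiction.
Case c = False:
  (¬q) forces q = False.
  Clause (c ∨ q) is falsified — contradiction.
Both cases fail, so the formula is unsatisfiable.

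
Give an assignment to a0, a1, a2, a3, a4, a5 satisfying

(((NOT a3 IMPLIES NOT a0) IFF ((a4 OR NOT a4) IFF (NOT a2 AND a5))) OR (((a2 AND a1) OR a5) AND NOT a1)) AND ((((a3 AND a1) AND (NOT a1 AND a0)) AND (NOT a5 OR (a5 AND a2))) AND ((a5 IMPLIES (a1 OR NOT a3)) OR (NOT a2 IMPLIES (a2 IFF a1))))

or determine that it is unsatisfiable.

Case a1 = True: the conjunct NOT a1 is False.
Case a1 = False: the conjunct a1 is False.
Both cases fail — unsatisfiable.

The formula is unsatisfiable.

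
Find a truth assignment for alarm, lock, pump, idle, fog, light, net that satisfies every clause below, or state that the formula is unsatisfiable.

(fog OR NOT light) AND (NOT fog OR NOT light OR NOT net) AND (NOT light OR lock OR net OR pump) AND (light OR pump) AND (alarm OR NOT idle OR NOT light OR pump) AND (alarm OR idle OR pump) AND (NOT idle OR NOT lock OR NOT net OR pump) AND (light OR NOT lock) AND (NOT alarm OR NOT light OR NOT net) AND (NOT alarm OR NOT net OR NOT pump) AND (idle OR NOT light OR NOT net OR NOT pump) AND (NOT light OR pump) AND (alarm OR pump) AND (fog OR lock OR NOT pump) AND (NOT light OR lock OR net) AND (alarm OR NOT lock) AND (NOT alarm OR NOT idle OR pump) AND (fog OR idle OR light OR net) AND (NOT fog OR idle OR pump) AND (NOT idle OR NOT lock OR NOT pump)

alarm=F; lock=F; pump=T; idle=F; fog=T; light=F; net=F

Set alarm = False.
  then (alarm OR pump) forces pump = True.
  then (alarm OR NOT lock) forces lock = False.
  then (fog OR lock OR NOT pump) forces fog = True.
Set idle = False.
Try light = True:
  (NOT fog OR NOT light OR NOT net) forces net = False.
  clause (NOT light OR lock OR net) is falsified — backtrack.
So light = False.
Set net = False.
All clauses satisfied.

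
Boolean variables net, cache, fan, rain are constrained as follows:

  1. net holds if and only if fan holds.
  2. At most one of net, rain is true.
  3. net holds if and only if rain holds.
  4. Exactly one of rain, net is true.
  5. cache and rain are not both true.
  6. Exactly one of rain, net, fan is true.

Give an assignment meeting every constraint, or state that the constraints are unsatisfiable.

The formula is unsatisfiable.

Case rain = True:
  (2) with rain=T forces net = False.
  Constraint (3) is violated (net=F, rain=T) — contradiction.
Case rain = False:
  (3) with rain=F forces net = False.
  Constraint (4) is violated (rain=F, net=F) — contradiction.
Both cases fail — unsatisfiable.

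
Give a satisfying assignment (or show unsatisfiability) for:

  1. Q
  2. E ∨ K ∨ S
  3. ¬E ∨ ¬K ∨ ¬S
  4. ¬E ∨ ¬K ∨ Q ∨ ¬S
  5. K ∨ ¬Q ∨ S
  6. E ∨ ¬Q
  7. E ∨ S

Unit clause (Q) forces Q = True.
In (E ∨ ¬Q) only E is left, so E = True.
Set K = True.
  then (¬E ∨ ¬K ∨ ¬S) forces S = False.
Check each clause:
  (Q): Q holds.
  (E ∨ K ∨ S): E holds.
  (¬E ∨ ¬K ∨ ¬S): ¬S holds.
  (¬E ∨ ¬K ∨ Q ∨ ¬S): Q holds.
  (K ∨ ¬Q ∨ S): K holds.
  (E ∨ ¬Q): E holds.
  (E ∨ S): E holds.
All clauses satisfied.

Q = True, K = True, E = True, S = False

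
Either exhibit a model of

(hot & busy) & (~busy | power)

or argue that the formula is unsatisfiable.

power=T; hot=T; busy=T

  hot & busy = True
  ~busy | power = True
    ~busy = False
Both conjuncts True, so the formula holds.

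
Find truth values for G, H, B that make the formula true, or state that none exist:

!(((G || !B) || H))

G = False; H = False; B = True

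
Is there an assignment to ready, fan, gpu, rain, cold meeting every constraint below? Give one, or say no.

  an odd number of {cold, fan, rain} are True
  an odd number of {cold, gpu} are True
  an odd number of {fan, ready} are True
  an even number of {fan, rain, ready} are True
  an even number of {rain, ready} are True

ready=T; fan=F; gpu=T; rain=T; cold=F

{cold, fan, rain}: 1 true → odd ✓
{cold, gpu}: 1 true → odd ✓
{fan, ready}: 1 true → odd ✓
{fan, rain, ready}: 2 true → even ✓
{rain, ready}: 2 true → even ✓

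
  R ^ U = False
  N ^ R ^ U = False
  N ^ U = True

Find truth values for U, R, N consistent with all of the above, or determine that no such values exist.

U = True; R = True; N = False

R ^ U = T ^ T = False ✓
N ^ R ^ U = F ^ T ^ T = False ✓
N ^ U = F ^ T = True ✓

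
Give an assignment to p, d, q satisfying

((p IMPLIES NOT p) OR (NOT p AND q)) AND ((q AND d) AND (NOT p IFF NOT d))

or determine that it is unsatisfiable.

Case p = True: the conjunct (p IMPLIES NOT p) OR (NOT p AND q) becomes (True IMPLIES False) OR (False AND q) = False.
Case p = False: the formula simplifies to (q AND d) AND NOT d.
  d = True: the conjunct NOT d is False.
  d = False: the conjunct d is False.
Both cases fail — unsatisfiable.

Unsatisfiable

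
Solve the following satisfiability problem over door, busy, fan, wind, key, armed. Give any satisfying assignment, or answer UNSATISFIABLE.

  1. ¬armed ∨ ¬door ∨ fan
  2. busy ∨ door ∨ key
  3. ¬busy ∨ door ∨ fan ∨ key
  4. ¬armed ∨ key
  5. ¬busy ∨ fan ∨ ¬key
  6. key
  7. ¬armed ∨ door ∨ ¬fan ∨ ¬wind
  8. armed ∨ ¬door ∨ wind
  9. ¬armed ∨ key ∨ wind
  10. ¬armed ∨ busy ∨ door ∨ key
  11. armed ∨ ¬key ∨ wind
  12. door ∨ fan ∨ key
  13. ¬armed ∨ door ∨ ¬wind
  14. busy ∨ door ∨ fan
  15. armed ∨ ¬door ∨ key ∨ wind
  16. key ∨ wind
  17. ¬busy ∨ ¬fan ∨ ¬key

Unit clause (key) forces key = True.
Set door = False.
Try busy = True:
  (¬busy ∨ fan ∨ ¬key) forces fan = True.
  clause (¬busy ∨ ¬fan ∨ ¬key) is falsified — backtrack.
So busy = False.
  then (busy ∨ door ∨ fan) forces fan = True.
Set wind = False.
  then (armed ∨ ¬key ∨ wind) forces armed = True.
All clauses satisfied.

door=F, busy=F, fan=T, wind=F, key=T, armed=T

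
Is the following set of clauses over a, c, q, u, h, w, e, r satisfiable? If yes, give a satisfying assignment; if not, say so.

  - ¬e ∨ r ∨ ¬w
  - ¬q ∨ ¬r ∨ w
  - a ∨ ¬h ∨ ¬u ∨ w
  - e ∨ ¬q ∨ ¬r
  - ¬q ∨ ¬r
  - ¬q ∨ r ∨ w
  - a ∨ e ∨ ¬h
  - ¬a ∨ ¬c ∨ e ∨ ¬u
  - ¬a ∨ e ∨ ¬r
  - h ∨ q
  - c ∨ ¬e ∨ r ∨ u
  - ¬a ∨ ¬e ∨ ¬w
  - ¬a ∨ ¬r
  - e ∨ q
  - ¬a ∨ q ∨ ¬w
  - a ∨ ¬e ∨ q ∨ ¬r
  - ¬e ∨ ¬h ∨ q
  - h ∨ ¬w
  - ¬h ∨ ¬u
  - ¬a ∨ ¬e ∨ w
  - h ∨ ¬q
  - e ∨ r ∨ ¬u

Set a = True.
  then (¬a ∨ ¬r) forces r = False.
Set c = False.
Try q = False:
  (h ∨ q) forces h = True.
  (e ∨ q) forces e = True.
  clause (¬e ∨ ¬h ∨ q) is falsified — backtrack.
So q = True.
  then (¬q ∨ r ∨ w) forces w = True.
  then (¬a ∨ ¬e ∨ ¬w) forces e = False.
  then (h ∨ ¬w) forces h = True.
  then (¬h ∨ ¬u) forces u = False.
All clauses satisfied.

a: True, c: False, q: True, u: False, h: True, w: True, e: False, r: False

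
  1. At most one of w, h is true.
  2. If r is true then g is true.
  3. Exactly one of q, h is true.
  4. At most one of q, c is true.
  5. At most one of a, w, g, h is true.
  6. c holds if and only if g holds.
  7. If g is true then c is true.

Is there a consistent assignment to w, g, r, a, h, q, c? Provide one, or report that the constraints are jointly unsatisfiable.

w = True, g = False, r = False, a = False, h = False, q = True, c = False

  (1) {w, h}: 1 true — at most one ✓
  (2) r=F ⇒ g: vacuous ✓
  (3) {q, h}: 1 true — exactly one ✓
  (4) {q, c}: 1 true — at most one ✓
  (5) {a, w, g, h}: 1 true — at most one ✓
  (6) c=F, g=F — same ✓
  (7) g=F ⇒ c: vacuous ✓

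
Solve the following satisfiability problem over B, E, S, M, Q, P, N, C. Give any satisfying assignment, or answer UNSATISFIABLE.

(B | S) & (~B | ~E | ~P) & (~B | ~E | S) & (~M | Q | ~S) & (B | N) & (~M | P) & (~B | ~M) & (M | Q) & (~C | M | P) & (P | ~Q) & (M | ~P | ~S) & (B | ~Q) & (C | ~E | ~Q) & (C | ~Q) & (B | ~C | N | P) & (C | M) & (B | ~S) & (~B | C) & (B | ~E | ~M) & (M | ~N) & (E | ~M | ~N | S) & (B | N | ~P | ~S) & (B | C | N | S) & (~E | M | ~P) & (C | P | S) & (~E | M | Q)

B = True, E = False, S = False, M = False, Q = True, P = True, N = False, C = True

Set B = True.
  then (~B | ~M) forces M = False.
  then (M | Q) forces Q = True.
  then (P | ~Q) forces P = True.
  then (M | ~P | ~S) forces S = False.
  then (C | ~Q) forces C = True.
  then (M | ~N) forces N = False.
  then (~E | M | ~P) forces E = False.
All clauses satisfied.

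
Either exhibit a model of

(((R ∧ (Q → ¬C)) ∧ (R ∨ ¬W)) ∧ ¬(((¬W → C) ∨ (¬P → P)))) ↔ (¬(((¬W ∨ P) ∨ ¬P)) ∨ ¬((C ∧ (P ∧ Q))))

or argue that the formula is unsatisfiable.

C=F, W=F, R=T, Q=F, P=F

  (((R ∧ (Q → ¬C)) ∧ (R ∨ ¬W)) ∧ ¬(((¬W → C) ∨ (¬P → P)))) ↔ (¬(((¬W ∨ P) ∨ ¬P)) ∨ ¬((C ∧ (P ∧ Q)))) = True
    ((R ∧ (Q → ¬C)) ∧ (R ∨ ¬W)) ∧ ¬(((¬W → C) ∨ (¬P → P))) = True
      (R ∧ (Q → ¬C)) ∧ (R ∨ ¬W) = True
        R ∧ (Q → ¬C) = True
          Q → ¬C = True
            ¬C = True
        R ∨ ¬W = True
          ¬W = True
      ¬(((¬W → C) ∨ (¬P → P))) = True
        (¬W → C) ∨ (¬P → P) = False
          ¬W → C = False
            ¬W = True
          ¬P → P = False
            ¬P = True
    ¬(((¬W ∨ P) ∨ ¬P)) ∨ ¬((C ∧ (P ∧ Q))) = True
      ¬(((¬W ∨ P) ∨ ¬P)) = False
        (¬W ∨ P) ∨ ¬P = True
          ¬W ∨ P = True
            ¬W = True
          ¬P = True
      ¬((C ∧ (P ∧ Q))) = True
        C ∧ (P ∧ Q) = False
          P ∧ Q = False
The formula evaluates to True.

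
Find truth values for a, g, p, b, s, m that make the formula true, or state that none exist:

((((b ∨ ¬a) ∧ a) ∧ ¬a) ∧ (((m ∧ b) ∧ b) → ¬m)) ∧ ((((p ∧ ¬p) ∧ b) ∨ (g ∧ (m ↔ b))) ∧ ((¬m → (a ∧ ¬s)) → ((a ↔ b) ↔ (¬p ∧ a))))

Case a = True: the conjunct ¬a is False.
Case a = False: the conjunct a is False.
Both cases fail — unsatisfiable.

Unsatisfiable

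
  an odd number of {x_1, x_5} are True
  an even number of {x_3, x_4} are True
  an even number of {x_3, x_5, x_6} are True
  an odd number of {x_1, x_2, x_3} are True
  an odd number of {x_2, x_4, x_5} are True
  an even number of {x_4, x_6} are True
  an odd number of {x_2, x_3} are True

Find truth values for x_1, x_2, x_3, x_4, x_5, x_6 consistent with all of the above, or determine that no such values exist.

Adding constraints 1, 2, 4, 5 mod 2: every variable appears an even number of times on the left, so the left side is 0.
But the right sides sum to 1 (mod 2). 0 ≠ 1 — the system is inconsistent.

No satisfying assignment exists.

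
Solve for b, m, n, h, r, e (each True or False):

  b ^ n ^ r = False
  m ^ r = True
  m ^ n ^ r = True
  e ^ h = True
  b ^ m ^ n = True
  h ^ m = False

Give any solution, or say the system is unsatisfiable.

b = False, m = True, n = False, h = True, r = False, e = False

b ^ n ^ r = F ^ F ^ F = False ✓
m ^ r = T ^ F = True ✓
m ^ n ^ r = T ^ F ^ F = True ✓
e ^ h = F ^ T = True ✓
b ^ m ^ n = F ^ T ^ F = True ✓
h ^ m = T ^ T = False ✓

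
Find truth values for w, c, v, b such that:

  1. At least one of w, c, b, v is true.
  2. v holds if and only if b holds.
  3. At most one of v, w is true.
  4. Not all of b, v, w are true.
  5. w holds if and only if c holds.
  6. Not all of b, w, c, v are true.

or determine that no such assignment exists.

w: True, c: True, v: False, b: False

  (1) {w, c, b, v}: 2 true — at least one ✓
  (2) v=F, b=F — same ✓
  (3) {v, w}: 1 true — at most one ✓
  (4) {b, v, w}: 1/3 true — not all ✓
  (5) w=T, c=T — same ✓
  (6) {b, w, c, v}: 2/4 true — not all ✓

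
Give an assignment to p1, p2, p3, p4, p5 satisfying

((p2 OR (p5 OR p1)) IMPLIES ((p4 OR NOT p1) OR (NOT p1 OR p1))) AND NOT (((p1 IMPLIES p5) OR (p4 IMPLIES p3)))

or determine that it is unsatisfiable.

p1=T, p2=F, p3=F, p4=T, p5=F

  (p2 OR (p5 OR p1)) IMPLIES ((p4 OR NOT p1) OR (NOT p1 OR p1)) = True
    p2 OR (p5 OR p1) = True
      p5 OR p1 = True
    (p4 OR NOT p1) OR (NOT p1 OR p1) = True
      p4 OR NOT p1 = True
        NOT p1 = False
      NOT p1 OR p1 = True
        NOT p1 = False
  NOT (((p1 IMPLIES p5) OR (p4 IMPLIES p3))) = True
    (p1 IMPLIES p5) OR (p4 IMPLIES p3) = False
      p1 IMPLIES p5 = False
      p4 IMPLIES p3 = False
Both conjuncts True, so the formula holds.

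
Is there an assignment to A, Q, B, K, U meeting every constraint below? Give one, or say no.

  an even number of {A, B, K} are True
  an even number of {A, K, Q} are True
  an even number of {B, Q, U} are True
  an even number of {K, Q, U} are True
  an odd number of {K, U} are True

A: False; Q: True; B: True; K: True; U: False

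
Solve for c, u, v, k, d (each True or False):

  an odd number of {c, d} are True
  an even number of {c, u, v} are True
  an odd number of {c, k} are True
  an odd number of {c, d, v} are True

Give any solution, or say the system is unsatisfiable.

c = True, u = True, v = False, k = False, d = False

{c, d}: 1 true → odd ✓
{c, u, v}: 2 true → even ✓
{c, k}: 1 true → odd ✓
{c, d, v}: 1 true → odd ✓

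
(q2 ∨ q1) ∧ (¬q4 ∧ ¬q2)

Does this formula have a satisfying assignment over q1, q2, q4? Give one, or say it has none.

q1=T, q2=F, q4=F

  q2 ∨ q1 = True
  ¬q4 ∧ ¬q2 = True
    ¬q4 = True
    ¬q2 = True
Both conjuncts True, so the formula holds.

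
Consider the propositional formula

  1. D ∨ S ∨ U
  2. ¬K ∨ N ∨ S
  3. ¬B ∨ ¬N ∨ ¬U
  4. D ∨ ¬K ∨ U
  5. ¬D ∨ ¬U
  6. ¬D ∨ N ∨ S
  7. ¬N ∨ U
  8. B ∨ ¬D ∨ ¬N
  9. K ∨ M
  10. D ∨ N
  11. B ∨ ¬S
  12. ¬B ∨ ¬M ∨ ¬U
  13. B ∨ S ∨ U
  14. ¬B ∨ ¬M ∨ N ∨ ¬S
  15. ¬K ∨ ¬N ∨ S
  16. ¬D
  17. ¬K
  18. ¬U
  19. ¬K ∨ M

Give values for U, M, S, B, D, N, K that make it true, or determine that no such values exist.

No satisfying assignment exists.

Case U = True:
  Clause (¬U) is falsified — contradiction.
Case U = False:
  (¬N ∨ U) forces N = False.
  (D ∨ N) forces D = True.
  Clause (¬D) is falsified — contradiction.
Both cases fail, so the formula is unsatisfiable.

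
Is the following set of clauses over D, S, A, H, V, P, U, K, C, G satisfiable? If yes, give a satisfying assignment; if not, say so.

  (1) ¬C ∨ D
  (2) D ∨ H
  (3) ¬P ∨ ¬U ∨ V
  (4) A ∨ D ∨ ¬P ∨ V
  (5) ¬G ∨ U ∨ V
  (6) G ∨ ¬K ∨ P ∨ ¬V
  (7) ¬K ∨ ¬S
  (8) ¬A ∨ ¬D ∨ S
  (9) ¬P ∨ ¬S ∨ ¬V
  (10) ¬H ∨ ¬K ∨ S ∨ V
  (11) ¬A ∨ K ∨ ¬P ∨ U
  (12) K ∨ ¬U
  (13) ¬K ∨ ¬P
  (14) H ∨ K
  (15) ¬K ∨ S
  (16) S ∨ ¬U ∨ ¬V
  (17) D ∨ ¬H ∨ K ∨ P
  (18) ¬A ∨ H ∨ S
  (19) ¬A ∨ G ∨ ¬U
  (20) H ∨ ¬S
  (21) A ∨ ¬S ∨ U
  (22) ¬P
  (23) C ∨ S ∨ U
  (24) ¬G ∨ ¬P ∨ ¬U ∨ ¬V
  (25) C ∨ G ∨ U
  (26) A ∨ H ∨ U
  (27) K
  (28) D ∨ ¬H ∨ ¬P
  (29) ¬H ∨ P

Case K = True:
  (¬K ∨ ¬S) forces S = False.
  Clause (¬K ∨ S) is falsified — contradiction.
Case K = False:
  Clause (K) is falsified — contradiction.
Both cases fail, so the formula is unsatisfiable.

UNSATISFIABLE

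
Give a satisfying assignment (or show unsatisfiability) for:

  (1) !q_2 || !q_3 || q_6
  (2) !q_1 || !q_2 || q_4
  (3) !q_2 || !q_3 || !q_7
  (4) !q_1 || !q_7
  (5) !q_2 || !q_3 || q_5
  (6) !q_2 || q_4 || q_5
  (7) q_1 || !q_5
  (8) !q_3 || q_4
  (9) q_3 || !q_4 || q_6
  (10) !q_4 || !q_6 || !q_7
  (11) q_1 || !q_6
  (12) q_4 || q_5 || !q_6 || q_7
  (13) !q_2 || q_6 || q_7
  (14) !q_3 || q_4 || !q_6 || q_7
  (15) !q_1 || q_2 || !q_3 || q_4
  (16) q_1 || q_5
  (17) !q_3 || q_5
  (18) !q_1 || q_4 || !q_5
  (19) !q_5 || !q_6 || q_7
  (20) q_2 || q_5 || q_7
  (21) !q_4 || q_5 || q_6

q_1=T; q_2=T; q_3=F; q_4=T; q_5=F; q_6=T; q_7=F

Set q_1 = True.
  then (!q_1 || !q_7) forces q_7 = False.
Set q_2 = True.
  then (!q_1 || !q_2 || q_4) forces q_4 = True.
  then (!q_2 || q_6 || q_7) forces q_6 = True.
  then (!q_5 || !q_6 || q_7) forces q_5 = False.
  then (!q_2 || !q_3 || q_5) forces q_3 = False.
All clauses satisfied.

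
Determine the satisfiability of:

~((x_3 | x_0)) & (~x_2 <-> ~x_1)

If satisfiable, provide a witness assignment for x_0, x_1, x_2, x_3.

x_0 = False; x_1 = False; x_2 = False; x_3 = False

  ~((x_3 | x_0)) = True
    x_3 | x_0 = False
  ~x_2 <-> ~x_1 = True
    ~x_2 = True
    ~x_1 = True
Both conjuncts True, so the formula holds.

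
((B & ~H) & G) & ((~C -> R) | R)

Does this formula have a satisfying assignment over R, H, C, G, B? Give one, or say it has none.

R = True, H = False, C = True, G = True, B = True

  (B & ~H) & G = True
    B & ~H = True
      ~H = True
  (~C -> R) | R = True
    ~C -> R = True
      ~C = False
Both conjuncts True, so the formula holds.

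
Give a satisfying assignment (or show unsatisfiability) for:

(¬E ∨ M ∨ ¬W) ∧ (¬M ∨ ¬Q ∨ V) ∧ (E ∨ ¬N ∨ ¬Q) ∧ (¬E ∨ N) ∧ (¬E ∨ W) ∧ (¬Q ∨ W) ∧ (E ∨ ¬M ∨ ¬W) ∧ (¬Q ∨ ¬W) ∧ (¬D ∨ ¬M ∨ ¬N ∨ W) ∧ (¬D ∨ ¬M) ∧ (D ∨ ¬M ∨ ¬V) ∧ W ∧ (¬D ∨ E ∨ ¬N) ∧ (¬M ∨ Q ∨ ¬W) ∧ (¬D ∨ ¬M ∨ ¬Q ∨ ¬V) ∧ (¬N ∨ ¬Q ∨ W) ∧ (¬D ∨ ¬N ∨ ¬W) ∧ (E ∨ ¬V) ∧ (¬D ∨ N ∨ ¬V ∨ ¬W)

D = True, M = False, N = False, E = False, Q = False, V = False, W = True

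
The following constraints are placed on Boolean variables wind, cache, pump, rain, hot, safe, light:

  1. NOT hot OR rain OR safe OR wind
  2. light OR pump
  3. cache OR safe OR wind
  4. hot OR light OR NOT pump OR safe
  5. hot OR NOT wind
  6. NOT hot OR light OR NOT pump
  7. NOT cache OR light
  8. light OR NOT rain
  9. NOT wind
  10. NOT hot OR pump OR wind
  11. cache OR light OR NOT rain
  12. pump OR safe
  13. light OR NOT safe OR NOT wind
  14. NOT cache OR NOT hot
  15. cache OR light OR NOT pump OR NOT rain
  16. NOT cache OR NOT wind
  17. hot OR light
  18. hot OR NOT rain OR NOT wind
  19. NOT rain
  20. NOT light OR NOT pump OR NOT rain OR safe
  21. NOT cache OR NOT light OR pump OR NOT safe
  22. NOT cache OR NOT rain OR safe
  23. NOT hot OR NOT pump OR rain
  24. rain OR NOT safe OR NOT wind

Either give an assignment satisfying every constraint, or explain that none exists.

Unit clause (NOT wind) forces wind = False.
Unit clause (NOT rain) forces rain = False.
Set cache = True.
  then (NOT cache OR light) forces light = True.
  then (NOT cache OR NOT hot) forces hot = False.
Try pump = False:
  (pump OR safe) forces safe = True.
  clause (NOT cache OR NOT light OR pump OR NOT safe) is falsified — backtrack.
So pump = True.
Set safe = False.
All clauses satisfied.

wind = False, cache = True, pump = True, rain = False, hot = False, safe = False, light = True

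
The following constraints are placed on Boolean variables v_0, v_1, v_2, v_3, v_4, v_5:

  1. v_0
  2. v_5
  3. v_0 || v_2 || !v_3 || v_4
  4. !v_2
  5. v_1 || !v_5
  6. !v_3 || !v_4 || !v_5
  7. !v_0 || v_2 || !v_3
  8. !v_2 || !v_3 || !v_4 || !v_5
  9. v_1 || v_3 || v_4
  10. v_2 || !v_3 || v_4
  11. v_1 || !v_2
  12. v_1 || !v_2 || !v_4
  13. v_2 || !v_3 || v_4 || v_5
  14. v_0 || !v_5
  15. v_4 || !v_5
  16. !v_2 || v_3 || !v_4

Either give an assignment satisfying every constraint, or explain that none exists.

v_0=T, v_1=T, v_2=F, v_3=F, v_4=T, v_5=T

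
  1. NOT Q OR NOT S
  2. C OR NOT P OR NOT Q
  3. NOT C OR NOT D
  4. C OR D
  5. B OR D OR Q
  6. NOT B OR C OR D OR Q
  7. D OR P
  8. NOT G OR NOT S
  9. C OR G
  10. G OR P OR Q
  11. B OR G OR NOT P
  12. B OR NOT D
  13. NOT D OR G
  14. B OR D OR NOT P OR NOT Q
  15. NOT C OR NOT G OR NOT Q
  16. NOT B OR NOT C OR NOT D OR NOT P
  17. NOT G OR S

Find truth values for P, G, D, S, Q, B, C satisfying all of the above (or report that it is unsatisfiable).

P = True; G = False; D = False; S = False; Q = True; B = True; C = True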